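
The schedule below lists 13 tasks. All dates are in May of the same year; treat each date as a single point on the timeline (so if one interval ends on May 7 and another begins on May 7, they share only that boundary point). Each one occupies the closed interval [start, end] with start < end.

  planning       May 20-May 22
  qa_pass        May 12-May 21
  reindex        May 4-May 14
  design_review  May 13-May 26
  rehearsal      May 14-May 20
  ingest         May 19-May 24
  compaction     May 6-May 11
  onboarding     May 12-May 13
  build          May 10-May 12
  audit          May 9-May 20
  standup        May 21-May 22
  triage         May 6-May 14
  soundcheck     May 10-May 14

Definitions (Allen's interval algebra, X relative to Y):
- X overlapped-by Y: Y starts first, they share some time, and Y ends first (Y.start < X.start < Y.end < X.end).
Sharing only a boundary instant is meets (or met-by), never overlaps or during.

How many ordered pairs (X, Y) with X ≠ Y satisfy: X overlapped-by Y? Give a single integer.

18

Checking all 156 ordered pairs for relation 'overlapped-by'; matching pairs in alphabetical order:
(audit, compaction): audit overlapped-by compaction ✓
(audit, reindex): audit overlapped-by reindex ✓
(audit, triage): audit overlapped-by triage ✓
(build, compaction): build overlapped-by compaction ✓
(design_review, audit): design_review overlapped-by audit ✓
(design_review, qa_pass): design_review overlapped-by qa_pass ✓
(design_review, reindex): design_review overlapped-by reindex ✓
(design_review, soundcheck): design_review overlapped-by soundcheck ✓
(design_review, triage): design_review overlapped-by triage ✓
(ingest, audit): ingest overlapped-by audit ✓
(ingest, qa_pass): ingest overlapped-by qa_pass ✓
(ingest, rehearsal): ingest overlapped-by rehearsal ✓
(planning, qa_pass): planning overlapped-by qa_pass ✓
(qa_pass, audit): qa_pass overlapped-by audit ✓
(qa_pass, reindex): qa_pass overlapped-by reindex ✓
(qa_pass, soundcheck): qa_pass overlapped-by soundcheck ✓
(qa_pass, triage): qa_pass overlapped-by triage ✓
(soundcheck, compaction): soundcheck overlapped-by compaction ✓
Count: 18.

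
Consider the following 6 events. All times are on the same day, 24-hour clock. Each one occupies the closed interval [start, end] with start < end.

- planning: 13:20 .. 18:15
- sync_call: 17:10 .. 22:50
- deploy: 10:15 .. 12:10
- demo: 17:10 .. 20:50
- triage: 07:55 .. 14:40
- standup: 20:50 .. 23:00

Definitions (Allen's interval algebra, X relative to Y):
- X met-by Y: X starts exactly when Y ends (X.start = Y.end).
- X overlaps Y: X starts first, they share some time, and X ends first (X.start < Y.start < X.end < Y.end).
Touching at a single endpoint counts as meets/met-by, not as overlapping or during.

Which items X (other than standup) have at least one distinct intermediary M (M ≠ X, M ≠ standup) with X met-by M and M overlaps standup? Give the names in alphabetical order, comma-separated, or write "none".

Target standup = [20:50, 23:00].
Intermediaries M with M overlaps standup: sync_call.
Via sync_call — items with X met-by sync_call: none.
Union: none.

none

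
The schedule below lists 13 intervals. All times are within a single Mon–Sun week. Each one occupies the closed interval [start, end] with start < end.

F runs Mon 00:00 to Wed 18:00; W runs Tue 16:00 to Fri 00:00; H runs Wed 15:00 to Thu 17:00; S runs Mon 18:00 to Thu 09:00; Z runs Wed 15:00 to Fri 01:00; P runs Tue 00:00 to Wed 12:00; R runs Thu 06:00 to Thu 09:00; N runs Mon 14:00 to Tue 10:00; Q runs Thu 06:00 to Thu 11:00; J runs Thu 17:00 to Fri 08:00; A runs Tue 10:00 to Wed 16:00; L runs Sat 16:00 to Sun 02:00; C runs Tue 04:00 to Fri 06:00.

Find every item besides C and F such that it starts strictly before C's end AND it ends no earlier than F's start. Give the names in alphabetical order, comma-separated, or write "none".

Conditions: its start is strictly before C's end (X.start < Fri 06:00) AND its end is no earlier than F's start (X.end >= Mon 00:00).
A: start Tue 10:00 < Fri 06:00? ✓; end Wed 16:00 >= Mon 00:00? ✓ → yes.
H: start Wed 15:00 < Fri 06:00? ✓; end Thu 17:00 >= Mon 00:00? ✓ → yes.
J: start Thu 17:00 < Fri 06:00? ✓; end Fri 08:00 >= Mon 00:00? ✓ → yes.
L: start Sat 16:00 < Fri 06:00? ✗; end Sun 02:00 >= Mon 00:00? ✓ → no.
N: start Mon 14:00 < Fri 06:00? ✓; end Tue 10:00 >= Mon 00:00? ✓ → yes.
P: start Tue 00:00 < Fri 06:00? ✓; end Wed 12:00 >= Mon 00:00? ✓ → yes.
Q: start Thu 06:00 < Fri 06:00? ✓; end Thu 11:00 >= Mon 00:00? ✓ → yes.
R: start Thu 06:00 < Fri 06:00? ✓; end Thu 09:00 >= Mon 00:00? ✓ → yes.
S: start Mon 18:00 < Fri 06:00? ✓; end Thu 09:00 >= Mon 00:00? ✓ → yes.
W: start Tue 16:00 < Fri 06:00? ✓; end Fri 00:00 >= Mon 00:00? ✓ → yes.
Z: start Wed 15:00 < Fri 06:00? ✓; end Fri 01:00 >= Mon 00:00? ✓ → yes.
Result: A, H, J, N, P, Q, R, S, W, Z.

A, H, J, N, P, Q, R, S, W, Z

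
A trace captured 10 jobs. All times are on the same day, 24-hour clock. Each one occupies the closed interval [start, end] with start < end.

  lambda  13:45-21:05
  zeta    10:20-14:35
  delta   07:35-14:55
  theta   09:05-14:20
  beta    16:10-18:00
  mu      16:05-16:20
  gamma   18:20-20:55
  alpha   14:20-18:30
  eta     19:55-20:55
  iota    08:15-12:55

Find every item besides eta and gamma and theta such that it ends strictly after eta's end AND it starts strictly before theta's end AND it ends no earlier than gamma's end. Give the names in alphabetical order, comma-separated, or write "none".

Conditions: its end is strictly after eta's end (X.end > 20:55) AND its start is strictly before theta's end (X.start < 14:20) AND its end is no earlier than gamma's end (X.end >= 20:55).
alpha: end 18:30 > 20:55? ✗; start 14:20 < 14:20? ✗; end 18:30 >= 20:55? ✗ → no.
beta: end 18:00 > 20:55? ✗; start 16:10 < 14:20? ✗; end 18:00 >= 20:55? ✗ → no.
delta: end 14:55 > 20:55? ✗; start 07:35 < 14:20? ✓; end 14:55 >= 20:55? ✗ → no.
iota: end 12:55 > 20:55? ✗; start 08:15 < 14:20? ✓; end 12:55 >= 20:55? ✗ → no.
lambda: end 21:05 > 20:55? ✓; start 13:45 < 14:20? ✓; end 21:05 >= 20:55? ✓ → yes.
mu: end 16:20 > 20:55? ✗; start 16:05 < 14:20? ✗; end 16:20 >= 20:55? ✗ → no.
zeta: end 14:35 > 20:55? ✗; start 10:20 < 14:20? ✓; end 14:35 >= 20:55? ✗ → no.
Result: lambda.

lambda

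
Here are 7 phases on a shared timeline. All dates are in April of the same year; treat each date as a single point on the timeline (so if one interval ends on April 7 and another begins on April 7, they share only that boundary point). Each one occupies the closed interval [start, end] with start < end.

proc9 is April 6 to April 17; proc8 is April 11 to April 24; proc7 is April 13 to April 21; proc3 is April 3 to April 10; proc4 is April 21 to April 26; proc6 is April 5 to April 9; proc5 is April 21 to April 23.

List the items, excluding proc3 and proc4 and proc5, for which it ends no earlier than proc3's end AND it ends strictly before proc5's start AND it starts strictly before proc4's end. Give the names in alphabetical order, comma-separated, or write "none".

proc9

Conditions: its end is no earlier than proc3's end (X.end >= April 10) AND its end is strictly before proc5's start (X.end < April 21) AND its start is strictly before proc4's end (X.start < April 26).
proc6: end April 9 >= April 10? ✗; end April 9 < April 21? ✓; start April 5 < April 26? ✓ → no.
proc7: end April 21 >= April 10? ✓; end April 21 < April 21? ✗; start April 13 < April 26? ✓ → no.
proc8: end April 24 >= April 10? ✓; end April 24 < April 21? ✗; start April 11 < April 26? ✓ → no.
proc9: end April 17 >= April 10? ✓; end April 17 < April 21? ✓; start April 6 < April 26? ✓ → yes.
Result: proc9.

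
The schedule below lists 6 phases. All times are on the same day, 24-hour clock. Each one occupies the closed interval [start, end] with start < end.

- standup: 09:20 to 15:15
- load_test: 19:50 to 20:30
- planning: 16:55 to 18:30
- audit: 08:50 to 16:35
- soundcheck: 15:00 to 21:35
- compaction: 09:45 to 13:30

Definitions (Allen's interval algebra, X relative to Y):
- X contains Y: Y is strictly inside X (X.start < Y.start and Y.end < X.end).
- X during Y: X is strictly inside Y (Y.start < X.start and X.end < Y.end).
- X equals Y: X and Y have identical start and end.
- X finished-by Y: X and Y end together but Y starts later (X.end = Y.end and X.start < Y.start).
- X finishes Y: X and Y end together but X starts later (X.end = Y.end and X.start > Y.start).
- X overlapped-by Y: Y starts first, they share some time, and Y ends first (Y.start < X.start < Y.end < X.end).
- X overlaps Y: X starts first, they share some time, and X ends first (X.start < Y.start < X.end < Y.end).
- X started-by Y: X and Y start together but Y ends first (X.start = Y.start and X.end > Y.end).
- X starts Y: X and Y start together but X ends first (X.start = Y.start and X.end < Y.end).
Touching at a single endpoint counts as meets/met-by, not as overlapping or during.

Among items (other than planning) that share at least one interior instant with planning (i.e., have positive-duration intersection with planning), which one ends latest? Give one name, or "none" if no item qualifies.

Target planning = [16:55, 18:30].
audit [08:50, 16:35] → before → excluded.
compaction [09:45, 13:30] → before → excluded.
load_test [19:50, 20:30] → after → excluded.
soundcheck [15:00, 21:35] → contains → candidate.
standup [09:20, 15:15] → before → excluded.
Among candidates, latest end is 21:35 → soundcheck.

soundcheck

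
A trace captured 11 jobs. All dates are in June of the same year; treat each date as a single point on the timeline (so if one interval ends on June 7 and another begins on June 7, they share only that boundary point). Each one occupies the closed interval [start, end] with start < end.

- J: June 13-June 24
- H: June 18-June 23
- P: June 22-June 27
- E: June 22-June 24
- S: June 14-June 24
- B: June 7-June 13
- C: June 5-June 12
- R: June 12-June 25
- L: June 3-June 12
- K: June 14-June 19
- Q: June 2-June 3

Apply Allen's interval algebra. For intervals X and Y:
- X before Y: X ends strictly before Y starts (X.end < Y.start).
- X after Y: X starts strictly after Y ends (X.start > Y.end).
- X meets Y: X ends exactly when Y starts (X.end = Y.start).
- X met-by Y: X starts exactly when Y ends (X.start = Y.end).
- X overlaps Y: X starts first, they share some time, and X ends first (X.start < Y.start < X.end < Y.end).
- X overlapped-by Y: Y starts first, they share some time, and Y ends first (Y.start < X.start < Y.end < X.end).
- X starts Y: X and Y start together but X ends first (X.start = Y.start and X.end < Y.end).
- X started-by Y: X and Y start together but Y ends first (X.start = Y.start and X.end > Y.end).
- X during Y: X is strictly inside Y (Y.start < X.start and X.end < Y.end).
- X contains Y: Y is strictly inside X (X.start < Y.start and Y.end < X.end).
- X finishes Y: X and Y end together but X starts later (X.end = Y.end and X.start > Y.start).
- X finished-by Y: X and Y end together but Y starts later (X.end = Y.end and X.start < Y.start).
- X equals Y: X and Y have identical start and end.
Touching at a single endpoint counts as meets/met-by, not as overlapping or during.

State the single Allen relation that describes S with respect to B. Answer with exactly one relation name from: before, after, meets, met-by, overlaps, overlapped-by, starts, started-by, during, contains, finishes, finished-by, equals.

S = [June 14, June 24]; B = [June 7, June 13].
Compare endpoints: S.start > B.start, S.start > B.end, S.end > B.start, S.end > B.end.
That pattern is 'after'.

after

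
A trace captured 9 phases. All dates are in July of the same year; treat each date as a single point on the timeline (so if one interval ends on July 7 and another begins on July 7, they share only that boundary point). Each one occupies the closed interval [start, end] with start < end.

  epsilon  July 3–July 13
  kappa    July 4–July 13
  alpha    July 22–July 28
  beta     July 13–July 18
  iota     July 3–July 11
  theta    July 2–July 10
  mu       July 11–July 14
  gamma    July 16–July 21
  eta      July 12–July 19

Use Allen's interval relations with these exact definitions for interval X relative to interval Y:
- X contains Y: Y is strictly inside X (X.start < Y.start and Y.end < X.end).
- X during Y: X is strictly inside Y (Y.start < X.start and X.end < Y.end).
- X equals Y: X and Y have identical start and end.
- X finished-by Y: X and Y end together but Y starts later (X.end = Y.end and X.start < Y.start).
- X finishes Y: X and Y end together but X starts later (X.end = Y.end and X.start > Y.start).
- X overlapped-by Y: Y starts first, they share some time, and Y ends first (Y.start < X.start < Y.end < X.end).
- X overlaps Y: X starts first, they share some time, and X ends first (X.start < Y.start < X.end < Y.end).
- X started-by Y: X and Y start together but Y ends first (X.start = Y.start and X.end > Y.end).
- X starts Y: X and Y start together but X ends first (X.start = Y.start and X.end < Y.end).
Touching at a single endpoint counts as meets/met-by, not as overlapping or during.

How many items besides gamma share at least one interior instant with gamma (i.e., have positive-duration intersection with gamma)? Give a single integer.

2

Target gamma = [July 16, July 21].
alpha [July 22, July 28] → after → no.
beta [July 13, July 18] → overlaps → counts.
epsilon [July 3, July 13] → before → no.
eta [July 12, July 19] → overlaps → counts.
iota [July 3, July 11] → before → no.
kappa [July 4, July 13] → before → no.
mu [July 11, July 14] → before → no.
theta [July 2, July 10] → before → no.
Total: 2.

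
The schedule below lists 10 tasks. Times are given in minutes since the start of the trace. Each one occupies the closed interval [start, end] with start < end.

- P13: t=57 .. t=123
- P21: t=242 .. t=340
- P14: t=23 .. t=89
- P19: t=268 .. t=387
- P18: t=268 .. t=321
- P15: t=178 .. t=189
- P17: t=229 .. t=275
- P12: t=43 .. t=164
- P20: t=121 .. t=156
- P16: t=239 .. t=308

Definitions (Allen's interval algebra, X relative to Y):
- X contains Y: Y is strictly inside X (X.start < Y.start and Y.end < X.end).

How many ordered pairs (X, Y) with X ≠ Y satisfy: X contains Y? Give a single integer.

Checking all 90 ordered pairs for relation 'contains'; matching pairs in alphabetical order:
(P12, P13): P12 contains P13 ✓
(P12, P20): P12 contains P20 ✓
(P21, P18): P21 contains P18 ✓
Count: 3.

3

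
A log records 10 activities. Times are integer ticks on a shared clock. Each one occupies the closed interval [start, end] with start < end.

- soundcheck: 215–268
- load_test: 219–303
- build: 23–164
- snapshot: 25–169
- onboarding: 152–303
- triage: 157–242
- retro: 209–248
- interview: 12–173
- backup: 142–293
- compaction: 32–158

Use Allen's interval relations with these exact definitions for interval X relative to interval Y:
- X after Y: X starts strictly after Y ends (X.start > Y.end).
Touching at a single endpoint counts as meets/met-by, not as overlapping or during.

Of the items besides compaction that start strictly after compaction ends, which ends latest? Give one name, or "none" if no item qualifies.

load_test

Target compaction = [32, 158].
backup [142, 293] → overlapped-by → excluded.
build [23, 164] → contains → excluded.
interview [12, 173] → contains → excluded.
load_test [219, 303] → after → candidate.
onboarding [152, 303] → overlapped-by → excluded.
retro [209, 248] → after → candidate.
snapshot [25, 169] → contains → excluded.
soundcheck [215, 268] → after → candidate.
triage [157, 242] → overlapped-by → excluded.
Among candidates, latest end is 303 → load_test.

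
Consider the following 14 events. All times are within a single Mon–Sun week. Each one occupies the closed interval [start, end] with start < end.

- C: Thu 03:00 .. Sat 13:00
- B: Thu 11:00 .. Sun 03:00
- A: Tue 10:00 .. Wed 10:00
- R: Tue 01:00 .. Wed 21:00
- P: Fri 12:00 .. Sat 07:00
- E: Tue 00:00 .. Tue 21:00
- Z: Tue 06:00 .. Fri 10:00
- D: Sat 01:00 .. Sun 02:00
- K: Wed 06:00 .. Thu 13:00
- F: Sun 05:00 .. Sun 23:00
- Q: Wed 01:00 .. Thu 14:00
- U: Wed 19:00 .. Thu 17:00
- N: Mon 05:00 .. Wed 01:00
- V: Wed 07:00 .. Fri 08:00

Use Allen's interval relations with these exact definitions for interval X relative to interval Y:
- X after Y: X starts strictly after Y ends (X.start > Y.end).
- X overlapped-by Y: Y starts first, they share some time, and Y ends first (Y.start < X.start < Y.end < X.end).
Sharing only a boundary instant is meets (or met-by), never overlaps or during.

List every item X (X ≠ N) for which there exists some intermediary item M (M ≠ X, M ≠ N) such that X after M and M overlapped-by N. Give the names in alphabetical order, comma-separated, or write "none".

B, C, D, F, P, U

Target N = [Mon 05:00, Wed 01:00].
Intermediaries M with M overlapped-by N: A, R, Z.
Via A — items with X after A: B, C, D, F, P, U.
Via R — items with X after R: B, C, D, F, P.
Via Z — items with X after Z: D, F, P.
Union: B, C, D, F, P, U.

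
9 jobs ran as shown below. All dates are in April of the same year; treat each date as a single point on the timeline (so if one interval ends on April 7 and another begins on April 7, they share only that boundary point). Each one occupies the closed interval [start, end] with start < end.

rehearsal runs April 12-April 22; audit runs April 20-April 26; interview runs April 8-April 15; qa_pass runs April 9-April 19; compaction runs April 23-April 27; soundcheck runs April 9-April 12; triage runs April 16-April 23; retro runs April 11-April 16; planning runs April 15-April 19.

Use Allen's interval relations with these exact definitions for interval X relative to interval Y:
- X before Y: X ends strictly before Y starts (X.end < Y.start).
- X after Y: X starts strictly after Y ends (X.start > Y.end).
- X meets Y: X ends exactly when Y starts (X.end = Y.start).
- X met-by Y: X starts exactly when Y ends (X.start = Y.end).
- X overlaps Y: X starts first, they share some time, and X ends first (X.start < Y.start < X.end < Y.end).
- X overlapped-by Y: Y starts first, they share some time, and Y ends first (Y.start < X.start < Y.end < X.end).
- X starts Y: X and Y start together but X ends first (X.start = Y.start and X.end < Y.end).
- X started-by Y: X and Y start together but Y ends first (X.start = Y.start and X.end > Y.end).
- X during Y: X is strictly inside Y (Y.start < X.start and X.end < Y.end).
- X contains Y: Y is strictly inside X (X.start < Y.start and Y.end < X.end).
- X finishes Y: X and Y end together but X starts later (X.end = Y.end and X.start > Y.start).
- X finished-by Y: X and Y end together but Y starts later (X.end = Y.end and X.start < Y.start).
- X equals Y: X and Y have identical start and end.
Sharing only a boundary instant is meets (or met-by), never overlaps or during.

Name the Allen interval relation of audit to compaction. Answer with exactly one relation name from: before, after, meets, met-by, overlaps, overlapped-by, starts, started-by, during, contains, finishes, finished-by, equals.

audit = [April 20, April 26]; compaction = [April 23, April 27].
Compare endpoints: audit.start < compaction.start, audit.start < compaction.end, audit.end > compaction.start, audit.end < compaction.end.
That pattern is 'overlaps'.

overlaps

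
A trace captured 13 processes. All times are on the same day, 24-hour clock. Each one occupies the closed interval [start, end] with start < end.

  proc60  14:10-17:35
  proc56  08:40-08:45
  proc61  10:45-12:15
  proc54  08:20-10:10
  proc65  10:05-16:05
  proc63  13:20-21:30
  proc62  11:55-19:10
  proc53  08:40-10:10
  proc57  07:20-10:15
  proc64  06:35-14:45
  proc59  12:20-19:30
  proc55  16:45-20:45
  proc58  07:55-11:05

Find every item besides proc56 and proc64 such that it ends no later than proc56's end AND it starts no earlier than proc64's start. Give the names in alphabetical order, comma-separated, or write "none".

none

Conditions: its end is no later than proc56's end (X.end <= 08:45) AND its start is no earlier than proc64's start (X.start >= 06:35).
proc53: end 10:10 <= 08:45? ✗; start 08:40 >= 06:35? ✓ → no.
proc54: end 10:10 <= 08:45? ✗; start 08:20 >= 06:35? ✓ → no.
proc55: end 20:45 <= 08:45? ✗; start 16:45 >= 06:35? ✓ → no.
proc57: end 10:15 <= 08:45? ✗; start 07:20 >= 06:35? ✓ → no.
proc58: end 11:05 <= 08:45? ✗; start 07:55 >= 06:35? ✓ → no.
proc59: end 19:30 <= 08:45? ✗; start 12:20 >= 06:35? ✓ → no.
proc60: end 17:35 <= 08:45? ✗; start 14:10 >= 06:35? ✓ → no.
proc61: end 12:15 <= 08:45? ✗; start 10:45 >= 06:35? ✓ → no.
proc62: end 19:10 <= 08:45? ✗; start 11:55 >= 06:35? ✓ → no.
proc63: end 21:30 <= 08:45? ✗; start 13:20 >= 06:35? ✓ → no.
proc65: end 16:05 <= 08:45? ✗; start 10:05 >= 06:35? ✓ → no.
Result: none.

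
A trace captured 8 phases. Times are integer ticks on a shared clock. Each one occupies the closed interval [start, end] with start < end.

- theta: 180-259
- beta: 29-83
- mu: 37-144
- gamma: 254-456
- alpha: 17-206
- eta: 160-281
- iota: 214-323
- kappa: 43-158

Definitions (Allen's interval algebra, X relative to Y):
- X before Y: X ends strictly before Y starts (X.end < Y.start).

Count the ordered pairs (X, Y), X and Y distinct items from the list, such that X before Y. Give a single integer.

Checking all 56 ordered pairs for relation 'before'; matching pairs in alphabetical order:
(alpha, gamma): alpha before gamma ✓
(alpha, iota): alpha before iota ✓
(beta, eta): beta before eta ✓
(beta, gamma): beta before gamma ✓
(beta, iota): beta before iota ✓
(beta, theta): beta before theta ✓
(kappa, eta): kappa before eta ✓
(kappa, gamma): kappa before gamma ✓
(kappa, iota): kappa before iota ✓
(kappa, theta): kappa before theta ✓
(mu, eta): mu before eta ✓
(mu, gamma): mu before gamma ✓
(mu, iota): mu before iota ✓
(mu, theta): mu before theta ✓
Count: 14.

14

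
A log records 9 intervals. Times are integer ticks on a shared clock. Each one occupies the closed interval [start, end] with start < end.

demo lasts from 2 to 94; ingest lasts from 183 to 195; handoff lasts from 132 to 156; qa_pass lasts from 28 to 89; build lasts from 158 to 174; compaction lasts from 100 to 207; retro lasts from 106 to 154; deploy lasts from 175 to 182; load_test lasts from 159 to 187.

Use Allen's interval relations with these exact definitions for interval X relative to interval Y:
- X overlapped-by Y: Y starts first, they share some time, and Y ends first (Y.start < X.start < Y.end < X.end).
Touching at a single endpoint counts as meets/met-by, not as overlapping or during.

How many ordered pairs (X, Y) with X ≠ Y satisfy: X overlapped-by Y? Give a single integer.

3

Checking all 72 ordered pairs for relation 'overlapped-by'; matching pairs in alphabetical order:
(handoff, retro): handoff overlapped-by retro ✓
(ingest, load_test): ingest overlapped-by load_test ✓
(load_test, build): load_test overlapped-by build ✓
Count: 3.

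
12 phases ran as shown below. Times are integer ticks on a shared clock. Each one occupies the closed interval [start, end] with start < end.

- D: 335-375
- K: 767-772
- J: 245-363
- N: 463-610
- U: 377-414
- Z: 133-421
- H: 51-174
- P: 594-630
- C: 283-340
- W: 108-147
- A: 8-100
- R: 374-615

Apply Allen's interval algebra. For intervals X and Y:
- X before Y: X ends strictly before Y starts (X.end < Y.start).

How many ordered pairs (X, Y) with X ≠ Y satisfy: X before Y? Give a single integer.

Checking all 132 ordered pairs for relation 'before'; matching pairs in alphabetical order:
(A, C): A before C ✓
(A, D): A before D ✓
(A, J): A before J ✓
(A, K): A before K ✓
(A, N): A before N ✓
(A, P): A before P ✓
(A, R): A before R ✓
(A, U): A before U ✓
(A, W): A before W ✓
(A, Z): A before Z ✓
(C, K): C before K ✓
(C, N): C before N ✓
(C, P): C before P ✓
(C, R): C before R ✓
(C, U): C before U ✓
(D, K): D before K ✓
(D, N): D before N ✓
(D, P): D before P ✓
(D, U): D before U ✓
(H, C): H before C ✓
(H, D): H before D ✓
(H, J): H before J ✓
(H, K): H before K ✓
(H, N): H before N ✓
... plus 25 further pairs not listed.
Count: 49.

49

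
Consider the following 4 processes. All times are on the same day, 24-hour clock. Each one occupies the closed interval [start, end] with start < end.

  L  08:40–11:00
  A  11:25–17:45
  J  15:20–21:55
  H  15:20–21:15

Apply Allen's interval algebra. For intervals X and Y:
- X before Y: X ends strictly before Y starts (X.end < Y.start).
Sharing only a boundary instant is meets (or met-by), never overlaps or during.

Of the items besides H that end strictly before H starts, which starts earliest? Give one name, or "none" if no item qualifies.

Target H = [15:20, 21:15].
A [11:25, 17:45] → overlaps → excluded.
J [15:20, 21:55] → started-by → excluded.
L [08:40, 11:00] → before → candidate.
Among candidates, earliest start is 08:40 → L.

L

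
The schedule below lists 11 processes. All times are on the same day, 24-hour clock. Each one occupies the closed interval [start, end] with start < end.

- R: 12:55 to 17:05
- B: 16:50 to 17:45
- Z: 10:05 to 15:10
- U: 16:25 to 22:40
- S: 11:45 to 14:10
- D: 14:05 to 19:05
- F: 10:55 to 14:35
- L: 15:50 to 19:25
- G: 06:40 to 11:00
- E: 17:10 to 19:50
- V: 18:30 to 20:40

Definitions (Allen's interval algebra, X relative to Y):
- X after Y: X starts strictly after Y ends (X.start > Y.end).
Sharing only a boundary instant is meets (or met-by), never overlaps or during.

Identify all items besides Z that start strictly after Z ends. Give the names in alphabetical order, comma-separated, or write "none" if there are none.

Target Z = [10:05, 15:10].
B [16:50, 17:45] → after → yes.
D [14:05, 19:05] → overlapped-by → no.
E [17:10, 19:50] → after → yes.
F [10:55, 14:35] → during → no.
G [06:40, 11:00] → overlaps → no.
L [15:50, 19:25] → after → yes.
R [12:55, 17:05] → overlapped-by → no.
S [11:45, 14:10] → during → no.
U [16:25, 22:40] → after → yes.
V [18:30, 20:40] → after → yes.
Result: B, E, L, U, V.

B, E, L, U, V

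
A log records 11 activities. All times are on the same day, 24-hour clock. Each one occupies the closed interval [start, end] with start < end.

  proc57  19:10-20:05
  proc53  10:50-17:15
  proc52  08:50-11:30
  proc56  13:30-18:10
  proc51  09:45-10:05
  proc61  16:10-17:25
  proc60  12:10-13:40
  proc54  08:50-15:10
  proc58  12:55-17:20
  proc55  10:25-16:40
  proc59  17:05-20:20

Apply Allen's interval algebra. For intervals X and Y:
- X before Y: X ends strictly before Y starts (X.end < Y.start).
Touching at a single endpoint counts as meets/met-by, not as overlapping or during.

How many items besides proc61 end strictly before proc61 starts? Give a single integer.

4

Target proc61 = [16:10, 17:25].
proc51 [09:45, 10:05] → before → counts.
proc52 [08:50, 11:30] → before → counts.
proc53 [10:50, 17:15] → overlaps → no.
proc54 [08:50, 15:10] → before → counts.
proc55 [10:25, 16:40] → overlaps → no.
proc56 [13:30, 18:10] → contains → no.
proc57 [19:10, 20:05] → after → no.
proc58 [12:55, 17:20] → overlaps → no.
proc59 [17:05, 20:20] → overlapped-by → no.
proc60 [12:10, 13:40] → before → counts.
Total: 4.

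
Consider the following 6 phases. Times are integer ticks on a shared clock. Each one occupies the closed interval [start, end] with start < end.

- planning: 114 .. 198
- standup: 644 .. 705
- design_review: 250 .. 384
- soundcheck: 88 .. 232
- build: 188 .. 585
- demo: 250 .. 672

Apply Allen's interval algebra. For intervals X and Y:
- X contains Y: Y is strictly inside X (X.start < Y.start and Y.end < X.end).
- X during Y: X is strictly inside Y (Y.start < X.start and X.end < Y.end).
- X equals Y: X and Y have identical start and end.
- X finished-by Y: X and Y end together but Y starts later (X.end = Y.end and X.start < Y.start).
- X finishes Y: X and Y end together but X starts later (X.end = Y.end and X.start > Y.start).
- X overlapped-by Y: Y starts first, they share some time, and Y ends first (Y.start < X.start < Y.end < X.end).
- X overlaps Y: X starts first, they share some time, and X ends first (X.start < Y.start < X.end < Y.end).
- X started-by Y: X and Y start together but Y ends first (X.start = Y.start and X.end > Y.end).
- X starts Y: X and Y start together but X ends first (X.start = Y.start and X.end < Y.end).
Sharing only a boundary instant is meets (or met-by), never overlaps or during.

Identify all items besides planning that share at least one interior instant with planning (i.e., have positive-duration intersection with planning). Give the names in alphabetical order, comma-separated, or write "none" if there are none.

Target planning = [114, 198].
build [188, 585] → overlapped-by → yes.
demo [250, 672] → after → no.
design_review [250, 384] → after → no.
soundcheck [88, 232] → contains → yes.
standup [644, 705] → after → no.
Result: build, soundcheck.

build, soundcheck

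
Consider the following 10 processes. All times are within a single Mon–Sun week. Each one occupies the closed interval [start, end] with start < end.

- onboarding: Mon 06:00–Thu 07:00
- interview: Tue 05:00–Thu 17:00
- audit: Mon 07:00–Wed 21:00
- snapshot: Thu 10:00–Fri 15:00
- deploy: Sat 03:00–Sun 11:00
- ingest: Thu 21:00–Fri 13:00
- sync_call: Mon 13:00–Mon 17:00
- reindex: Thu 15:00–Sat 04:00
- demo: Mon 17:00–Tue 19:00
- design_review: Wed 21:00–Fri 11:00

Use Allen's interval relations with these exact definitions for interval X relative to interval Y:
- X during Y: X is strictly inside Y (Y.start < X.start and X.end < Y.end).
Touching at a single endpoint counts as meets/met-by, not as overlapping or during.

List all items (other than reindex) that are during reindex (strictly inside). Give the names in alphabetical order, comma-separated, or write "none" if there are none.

Target reindex = [Thu 15:00, Sat 04:00].
audit [Mon 07:00, Wed 21:00] → before → no.
demo [Mon 17:00, Tue 19:00] → before → no.
deploy [Sat 03:00, Sun 11:00] → overlapped-by → no.
design_review [Wed 21:00, Fri 11:00] → overlaps → no.
ingest [Thu 21:00, Fri 13:00] → during → yes.
interview [Tue 05:00, Thu 17:00] → overlaps → no.
onboarding [Mon 06:00, Thu 07:00] → before → no.
snapshot [Thu 10:00, Fri 15:00] → overlaps → no.
sync_call [Mon 13:00, Mon 17:00] → before → no.
Result: ingest.

ingest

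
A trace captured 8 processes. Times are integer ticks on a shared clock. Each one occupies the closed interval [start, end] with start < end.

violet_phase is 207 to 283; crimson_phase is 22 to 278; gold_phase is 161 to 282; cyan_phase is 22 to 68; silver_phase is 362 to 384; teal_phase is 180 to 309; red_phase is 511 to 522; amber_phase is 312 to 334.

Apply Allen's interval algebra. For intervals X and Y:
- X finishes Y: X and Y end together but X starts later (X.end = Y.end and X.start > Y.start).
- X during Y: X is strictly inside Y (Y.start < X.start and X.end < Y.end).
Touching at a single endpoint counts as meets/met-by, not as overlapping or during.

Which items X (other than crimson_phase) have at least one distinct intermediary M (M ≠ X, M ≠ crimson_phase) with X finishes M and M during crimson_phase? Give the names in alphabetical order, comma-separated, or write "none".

none

Target crimson_phase = [22, 278].
Intermediaries M with M during crimson_phase: none.
Union: none.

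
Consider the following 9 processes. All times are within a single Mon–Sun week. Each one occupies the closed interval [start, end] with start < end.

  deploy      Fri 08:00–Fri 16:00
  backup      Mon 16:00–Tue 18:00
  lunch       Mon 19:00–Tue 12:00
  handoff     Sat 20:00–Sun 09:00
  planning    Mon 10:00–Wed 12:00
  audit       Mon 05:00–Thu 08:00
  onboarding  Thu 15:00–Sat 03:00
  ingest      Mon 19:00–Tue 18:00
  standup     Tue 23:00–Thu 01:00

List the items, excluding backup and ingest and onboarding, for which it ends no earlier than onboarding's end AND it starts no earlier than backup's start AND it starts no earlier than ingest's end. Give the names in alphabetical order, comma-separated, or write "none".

handoff

Conditions: its end is no earlier than onboarding's end (X.end >= Sat 03:00) AND its start is no earlier than backup's start (X.start >= Mon 16:00) AND its start is no earlier than ingest's end (X.start >= Tue 18:00).
audit: end Thu 08:00 >= Sat 03:00? ✗; start Mon 05:00 >= Mon 16:00? ✗; start Mon 05:00 >= Tue 18:00? ✗ → no.
deploy: end Fri 16:00 >= Sat 03:00? ✗; start Fri 08:00 >= Mon 16:00? ✓; start Fri 08:00 >= Tue 18:00? ✓ → no.
handoff: end Sun 09:00 >= Sat 03:00? ✓; start Sat 20:00 >= Mon 16:00? ✓; start Sat 20:00 >= Tue 18:00? ✓ → yes.
lunch: end Tue 12:00 >= Sat 03:00? ✗; start Mon 19:00 >= Mon 16:00? ✓; start Mon 19:00 >= Tue 18:00? ✗ → no.
planning: end Wed 12:00 >= Sat 03:00? ✗; start Mon 10:00 >= Mon 16:00? ✗; start Mon 10:00 >= Tue 18:00? ✗ → no.
standup: end Thu 01:00 >= Sat 03:00? ✗; start Tue 23:00 >= Mon 16:00? ✓; start Tue 23:00 >= Tue 18:00? ✓ → no.
Result: handoff.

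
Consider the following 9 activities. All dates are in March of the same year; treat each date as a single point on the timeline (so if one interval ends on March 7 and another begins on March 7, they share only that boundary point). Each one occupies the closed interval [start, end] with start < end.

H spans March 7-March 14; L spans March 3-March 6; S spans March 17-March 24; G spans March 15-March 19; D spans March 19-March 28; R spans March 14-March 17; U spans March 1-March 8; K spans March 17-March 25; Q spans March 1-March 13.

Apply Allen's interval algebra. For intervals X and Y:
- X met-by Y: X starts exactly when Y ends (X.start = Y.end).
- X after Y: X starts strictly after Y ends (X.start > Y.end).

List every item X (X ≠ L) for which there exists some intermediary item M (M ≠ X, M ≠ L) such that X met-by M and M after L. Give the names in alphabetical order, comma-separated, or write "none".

Target L = [March 3, March 6].
Intermediaries M with M after L: D, G, H, K, R, S.
Via D — items with X met-by D: none.
Via G — items with X met-by G: D.
Via H — items with X met-by H: R.
Via K — items with X met-by K: none.
Via R — items with X met-by R: K, S.
Via S — items with X met-by S: none.
Union: D, K, R, S.

D, K, R, S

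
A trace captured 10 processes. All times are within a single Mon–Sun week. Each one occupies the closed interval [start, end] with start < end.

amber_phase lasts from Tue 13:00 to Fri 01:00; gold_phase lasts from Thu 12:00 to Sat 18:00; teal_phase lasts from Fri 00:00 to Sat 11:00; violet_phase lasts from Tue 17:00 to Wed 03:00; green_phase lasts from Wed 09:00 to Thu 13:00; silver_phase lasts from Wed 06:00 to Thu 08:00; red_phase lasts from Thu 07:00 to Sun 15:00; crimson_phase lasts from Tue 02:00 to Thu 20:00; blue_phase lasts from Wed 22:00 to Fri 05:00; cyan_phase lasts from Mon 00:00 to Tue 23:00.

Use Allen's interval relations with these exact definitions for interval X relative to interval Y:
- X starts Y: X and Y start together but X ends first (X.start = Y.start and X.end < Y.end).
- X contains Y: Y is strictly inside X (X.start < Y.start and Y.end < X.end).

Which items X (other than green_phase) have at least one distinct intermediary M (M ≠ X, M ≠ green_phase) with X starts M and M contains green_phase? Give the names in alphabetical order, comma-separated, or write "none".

none

Target green_phase = [Wed 09:00, Thu 13:00].
Intermediaries M with M contains green_phase: amber_phase, crimson_phase.
Via amber_phase — items with X starts amber_phase: none.
Via crimson_phase — items with X starts crimson_phase: none.
Union: none.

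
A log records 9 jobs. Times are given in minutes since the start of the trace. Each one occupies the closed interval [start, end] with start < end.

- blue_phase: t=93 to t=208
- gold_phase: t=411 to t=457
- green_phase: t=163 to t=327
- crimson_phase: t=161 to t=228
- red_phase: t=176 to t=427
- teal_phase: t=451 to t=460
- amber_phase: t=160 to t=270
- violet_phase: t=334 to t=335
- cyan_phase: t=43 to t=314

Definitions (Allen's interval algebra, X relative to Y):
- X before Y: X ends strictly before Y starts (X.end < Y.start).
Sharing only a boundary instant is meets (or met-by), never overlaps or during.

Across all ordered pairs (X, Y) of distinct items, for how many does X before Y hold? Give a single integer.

Checking all 72 ordered pairs for relation 'before'; matching pairs in alphabetical order:
(amber_phase, gold_phase): amber_phase before gold_phase ✓
(amber_phase, teal_phase): amber_phase before teal_phase ✓
(amber_phase, violet_phase): amber_phase before violet_phase ✓
(blue_phase, gold_phase): blue_phase before gold_phase ✓
(blue_phase, teal_phase): blue_phase before teal_phase ✓
(blue_phase, violet_phase): blue_phase before violet_phase ✓
(crimson_phase, gold_phase): crimson_phase before gold_phase ✓
(crimson_phase, teal_phase): crimson_phase before teal_phase ✓
(crimson_phase, violet_phase): crimson_phase before violet_phase ✓
(cyan_phase, gold_phase): cyan_phase before gold_phase ✓
(cyan_phase, teal_phase): cyan_phase before teal_phase ✓
(cyan_phase, violet_phase): cyan_phase before violet_phase ✓
(green_phase, gold_phase): green_phase before gold_phase ✓
(green_phase, teal_phase): green_phase before teal_phase ✓
(green_phase, violet_phase): green_phase before violet_phase ✓
(red_phase, teal_phase): red_phase before teal_phase ✓
(violet_phase, gold_phase): violet_phase before gold_phase ✓
(violet_phase, teal_phase): violet_phase before teal_phase ✓
Count: 18.

18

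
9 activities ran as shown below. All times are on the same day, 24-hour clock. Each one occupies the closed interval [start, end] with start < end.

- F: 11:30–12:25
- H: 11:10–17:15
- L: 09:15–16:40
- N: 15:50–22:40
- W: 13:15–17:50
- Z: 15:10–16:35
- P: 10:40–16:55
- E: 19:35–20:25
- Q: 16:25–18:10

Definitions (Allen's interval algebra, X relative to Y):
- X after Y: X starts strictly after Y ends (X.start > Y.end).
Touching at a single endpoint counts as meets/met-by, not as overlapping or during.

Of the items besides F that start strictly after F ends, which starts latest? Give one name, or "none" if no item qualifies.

E

Target F = [11:30, 12:25].
E [19:35, 20:25] → after → candidate.
H [11:10, 17:15] → contains → excluded.
L [09:15, 16:40] → contains → excluded.
N [15:50, 22:40] → after → candidate.
P [10:40, 16:55] → contains → excluded.
Q [16:25, 18:10] → after → candidate.
W [13:15, 17:50] → after → candidate.
Z [15:10, 16:35] → after → candidate.
Among candidates, latest start is 19:35 → E.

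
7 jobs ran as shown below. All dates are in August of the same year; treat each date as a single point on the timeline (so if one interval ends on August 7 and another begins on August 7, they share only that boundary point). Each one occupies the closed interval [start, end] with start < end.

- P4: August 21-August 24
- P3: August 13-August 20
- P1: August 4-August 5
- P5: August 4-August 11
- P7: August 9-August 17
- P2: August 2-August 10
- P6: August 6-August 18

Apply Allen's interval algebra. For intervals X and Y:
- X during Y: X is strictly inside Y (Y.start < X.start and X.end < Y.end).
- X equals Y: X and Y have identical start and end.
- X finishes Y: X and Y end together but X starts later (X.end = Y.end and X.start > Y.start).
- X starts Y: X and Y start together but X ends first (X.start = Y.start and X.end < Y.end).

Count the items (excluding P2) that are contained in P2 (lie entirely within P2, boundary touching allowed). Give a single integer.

1

Target P2 = [August 2, August 10].
P1 [August 4, August 5] → during → counts.
P3 [August 13, August 20] → after → no.
P4 [August 21, August 24] → after → no.
P5 [August 4, August 11] → overlapped-by → no.
P6 [August 6, August 18] → overlapped-by → no.
P7 [August 9, August 17] → overlapped-by → no.
Total: 1.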